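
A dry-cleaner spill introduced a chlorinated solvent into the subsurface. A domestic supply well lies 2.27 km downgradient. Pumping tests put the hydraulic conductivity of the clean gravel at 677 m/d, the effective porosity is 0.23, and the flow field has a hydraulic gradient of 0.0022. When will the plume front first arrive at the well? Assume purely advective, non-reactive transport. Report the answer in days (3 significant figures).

351 days

q = Ki = 677 × 0.0022 = 1.489 m/d
v_s = q/n_e = 1.489/0.23 = 6.476 m/d
L = 2.27 km = 2270 m
t = L / v = 2270 / 6.476 = 350.5 d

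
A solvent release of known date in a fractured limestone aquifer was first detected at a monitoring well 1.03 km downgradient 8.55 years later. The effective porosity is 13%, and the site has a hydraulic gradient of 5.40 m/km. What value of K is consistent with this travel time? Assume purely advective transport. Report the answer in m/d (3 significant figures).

t = 8.55 years = 3121 d
L = 1.03 km = 1030 m
v = L / t = 1030 / 3121 = 0.3300 m/d
K = v · n / i = 0.3300 × 0.13 / 0.0054 = 7.95 m/d

7.95 m/d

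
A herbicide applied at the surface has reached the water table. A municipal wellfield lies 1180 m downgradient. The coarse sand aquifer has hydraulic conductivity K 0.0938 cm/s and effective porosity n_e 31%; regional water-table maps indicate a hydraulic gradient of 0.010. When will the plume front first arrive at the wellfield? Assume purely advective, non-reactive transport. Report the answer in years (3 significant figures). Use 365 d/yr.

1.24 years

K = 0.0938 cm/s × 864 = 81.04 m/d
Darcy flux q = K·i = 81.04 × 0.010 = 0.8104 m/d
Average linear velocity = 0.8104 / 0.31 = 2.614 m/d
t = L / v = 1180 / 2.614 = 451.4 d
   = 451.4 / 365 = 1.24 yr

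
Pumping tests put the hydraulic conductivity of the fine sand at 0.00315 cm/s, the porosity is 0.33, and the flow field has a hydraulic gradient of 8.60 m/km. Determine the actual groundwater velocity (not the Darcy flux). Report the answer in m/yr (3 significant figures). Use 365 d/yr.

K = 0.00315 cm/s × 864 = 2.722 m/d
q = Ki = 2.722 × 0.0086 = 0.02341 m/d
v = Ki/n = 2.722·0.0086/0.33 = 0.07093 m/d
   = 0.07093 × 365 = 25.9 m/yr

25.9 m/yr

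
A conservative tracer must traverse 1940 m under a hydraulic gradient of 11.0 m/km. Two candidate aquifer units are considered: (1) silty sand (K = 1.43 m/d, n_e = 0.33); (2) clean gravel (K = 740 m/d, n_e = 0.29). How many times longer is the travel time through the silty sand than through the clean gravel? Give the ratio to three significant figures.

Unit 1 (silty sand): v = 1.43×0.011/0.33 = 0.04767 m/d, t = 1940/0.04767 = 40700 d
Unit 2 (clean gravel): v = 740×0.011/0.29 = 28.07 m/d, t = 1940/28.07 = 69.12 d
t(silty sand) / t(clean gravel) = 40700/69.12 = 589

589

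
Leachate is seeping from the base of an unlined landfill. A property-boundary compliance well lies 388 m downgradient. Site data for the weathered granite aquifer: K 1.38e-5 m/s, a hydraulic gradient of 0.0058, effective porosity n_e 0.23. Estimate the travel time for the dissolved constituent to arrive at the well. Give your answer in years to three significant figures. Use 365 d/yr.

35.4 years

K = 1.38e-5 m/s × 86400 s/d = 1.192 m/d
Darcy flux q = K·i = 1.192 × 0.0058 = 0.006915 m/d
Average linear velocity = 0.006915 / 0.23 = 0.03007 m/d
t = L / v = 388 / 0.03007 = 12900 d
   = 12900 / 365 = 35.4 yr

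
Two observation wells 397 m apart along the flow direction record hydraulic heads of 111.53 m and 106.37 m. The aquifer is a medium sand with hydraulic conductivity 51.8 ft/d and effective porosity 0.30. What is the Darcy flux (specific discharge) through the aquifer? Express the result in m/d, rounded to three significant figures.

Hydraulic gradient i = (111.53 − 106.37) / 397 = 5.16 / 397 = 0.01300
K = 51.8 ft/d × 0.3048 = 15.79 m/d
Specific discharge q = 15.79 × 0.01300 = 0.2052 m/d

0.205 m/d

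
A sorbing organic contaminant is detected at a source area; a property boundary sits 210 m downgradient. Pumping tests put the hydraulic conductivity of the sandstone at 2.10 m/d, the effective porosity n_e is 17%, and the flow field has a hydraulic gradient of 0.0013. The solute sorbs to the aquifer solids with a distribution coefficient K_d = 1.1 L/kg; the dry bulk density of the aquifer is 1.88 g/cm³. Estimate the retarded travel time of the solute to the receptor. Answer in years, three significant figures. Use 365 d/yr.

Specific discharge q = 2.10 × 0.0013 = 0.002730 m/d
Seepage velocity v = q / n = 0.002730 / 0.17 = 0.01606 m/d
Retardation R = 1 + ρ_b·K_d/n = 1 + 1.88×1.1/0.17 = 13.16
Contaminant velocity v_c = v/R = 0.01606/13.16 = 0.001220 m/d
t = L/v_c = 210/0.001220 = 172200 d
   = 172200/365 = 472 yr

472 years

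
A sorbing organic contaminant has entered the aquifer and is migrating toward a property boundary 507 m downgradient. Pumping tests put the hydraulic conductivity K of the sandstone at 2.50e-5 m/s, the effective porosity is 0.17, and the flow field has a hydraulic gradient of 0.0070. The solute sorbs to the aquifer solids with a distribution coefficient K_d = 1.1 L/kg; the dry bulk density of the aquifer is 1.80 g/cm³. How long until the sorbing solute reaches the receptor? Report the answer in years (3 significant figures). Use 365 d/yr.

198 years

K = 2.50e-5 m/s × 86400 s/d = 2.160 m/d
Specific discharge q = 2.160 × 0.0070 = 0.01512 m/d
Seepage velocity v = q / n = 0.01512 / 0.17 = 0.08894 m/d
Retardation R = 1 + ρ_b·K_d/n = 1 + 1.80×1.1/0.17 = 12.65
Contaminant velocity v_c = v/R = 0.08894/12.65 = 0.007033 m/d
t = L/v_c = 507/0.007033 = 72090 d
   = 72090/365 = 198 yr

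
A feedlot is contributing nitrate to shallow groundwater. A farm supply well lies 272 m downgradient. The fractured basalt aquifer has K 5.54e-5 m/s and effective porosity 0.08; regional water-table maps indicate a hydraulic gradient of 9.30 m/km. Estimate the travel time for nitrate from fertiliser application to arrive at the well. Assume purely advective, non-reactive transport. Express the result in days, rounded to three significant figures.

489 days

K = 5.54e-5 m/s × 86400 s/d = 4.787 m/d
Darcy flux q = K·i = 4.787 × 0.0093 = 0.04452 m/d
Seepage velocity v = q / n = 0.04452 / 0.08 = 0.5564 m/d
t = L / v = 272 / 0.5564 = 488.8 d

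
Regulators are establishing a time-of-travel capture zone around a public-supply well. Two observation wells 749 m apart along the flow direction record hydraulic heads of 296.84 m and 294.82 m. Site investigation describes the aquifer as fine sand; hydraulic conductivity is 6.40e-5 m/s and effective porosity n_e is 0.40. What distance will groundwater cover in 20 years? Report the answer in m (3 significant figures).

272 m

Hydraulic gradient i = (296.84 − 294.82) / 749 = 2.02 / 749 = 0.002697
K = 6.40e-5 m/s × 86400 s/d = 5.530 m/d
Darcy flux q = K·i = 5.530 × 0.002697 = 0.01491 m/d
Average linear velocity = 0.01491 / 0.40 = 0.03728 m/d
T = 20 yr × 365 = 7300 d
L = v × T = 0.03728 × 7300 = 272.2 m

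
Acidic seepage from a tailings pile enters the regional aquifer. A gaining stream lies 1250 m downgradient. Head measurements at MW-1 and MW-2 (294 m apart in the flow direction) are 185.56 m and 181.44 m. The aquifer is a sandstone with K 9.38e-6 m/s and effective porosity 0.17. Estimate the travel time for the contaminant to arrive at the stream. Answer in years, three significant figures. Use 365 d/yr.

Hydraulic gradient i = (185.56 − 181.44) / 294 = 4.12 / 294 = 0.01401
K = 9.38e-6 m/s × 86400 s/d = 0.8104 m/d
q = Ki = 0.8104 × 0.01401 = 0.01136 m/d
Seepage velocity v = q / n = 0.01136 / 0.17 = 0.06681 m/d
t = L / v = 1250 / 0.06681 = 18710 d
   = 18710 / 365 = 51.3 yr

51.3 years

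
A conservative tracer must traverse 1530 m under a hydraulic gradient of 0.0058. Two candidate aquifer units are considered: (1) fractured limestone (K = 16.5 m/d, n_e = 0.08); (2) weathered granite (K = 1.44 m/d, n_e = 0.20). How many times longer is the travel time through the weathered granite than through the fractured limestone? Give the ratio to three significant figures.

Unit 1 (fractured limestone): v = 16.5×0.0058/0.08 = 1.196 m/d, t = 1530/1.196 = 1279 d
Unit 2 (weathered granite): v = 1.44×0.0058/0.20 = 0.04176 m/d, t = 1530/0.04176 = 36640 d
t(weathered granite) / t(fractured limestone) = 36640/1279 = 28.6

28.6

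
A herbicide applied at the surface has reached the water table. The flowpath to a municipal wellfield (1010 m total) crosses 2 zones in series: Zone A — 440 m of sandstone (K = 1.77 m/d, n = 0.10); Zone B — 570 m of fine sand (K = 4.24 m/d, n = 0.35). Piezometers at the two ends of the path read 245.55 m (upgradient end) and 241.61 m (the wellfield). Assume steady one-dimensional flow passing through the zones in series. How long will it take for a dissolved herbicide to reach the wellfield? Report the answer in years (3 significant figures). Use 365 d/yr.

64.9 years

Total head drop ΔH = 245.55 − 241.61 = 3.94 m
Continuity: the same q passes through each zone, so ΔH = q·Σ(L_j/K_j) — the zones act as resistances in series.
Σ(L/K) = 440/1.77 + 570/4.24 = 248.6 + 134.4 = 383.0 d
q = ΔH / Σ(L/K) = 3.94 / 383.0 = 0.01029 m/d (same in every zone)
Zone A: v = q/n = 0.01029/0.10 = 0.1029 m/d → t_A = 440/0.1029 = 4277 d
Zone B: v = q/n = 0.01029/0.35 = 0.02939 m/d → t_B = 570/0.02939 = 19390 d
Total t = 4277 + 19390 = 23670 d
   = 23670 / 365 = 64.9 yr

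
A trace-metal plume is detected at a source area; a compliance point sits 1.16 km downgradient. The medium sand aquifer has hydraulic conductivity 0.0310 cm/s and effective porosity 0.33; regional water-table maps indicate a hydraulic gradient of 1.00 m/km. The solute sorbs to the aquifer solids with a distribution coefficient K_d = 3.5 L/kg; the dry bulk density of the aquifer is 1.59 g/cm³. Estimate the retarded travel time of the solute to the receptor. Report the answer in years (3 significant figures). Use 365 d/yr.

K = 0.0310 cm/s × 864 = 26.78 m/d
Specific discharge q = 26.78 × 0.0010 = 0.02678 m/d
Seepage velocity v = q / n = 0.02678 / 0.33 = 0.08116 m/d
Retardation R = 1 + ρ_b·K_d/n = 1 + 1.59×3.5/0.33 = 17.86
Contaminant velocity v_c = v/R = 0.08116/17.86 = 0.004544 m/d
L = 1.16 km = 1160 m
t = L/v_c = 1160/0.004544 = 255300 d
   = 255300/365 = 699 yr

699 years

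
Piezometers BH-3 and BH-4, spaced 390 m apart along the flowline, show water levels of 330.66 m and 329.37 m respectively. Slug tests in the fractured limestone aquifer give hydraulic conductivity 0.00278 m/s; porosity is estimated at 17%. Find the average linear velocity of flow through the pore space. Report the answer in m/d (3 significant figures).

Hydraulic gradient i = (330.66 − 329.37) / 390 = 1.29 / 390 = 0.003308
K = 0.00278 m/s × 86400 s/d = 240.2 m/d
q = Ki = 240.2 × 0.003308 = 0.7945 m/d
v_s = q/n_e = 0.7945/0.17 = 4.673 m/d

4.67 m/d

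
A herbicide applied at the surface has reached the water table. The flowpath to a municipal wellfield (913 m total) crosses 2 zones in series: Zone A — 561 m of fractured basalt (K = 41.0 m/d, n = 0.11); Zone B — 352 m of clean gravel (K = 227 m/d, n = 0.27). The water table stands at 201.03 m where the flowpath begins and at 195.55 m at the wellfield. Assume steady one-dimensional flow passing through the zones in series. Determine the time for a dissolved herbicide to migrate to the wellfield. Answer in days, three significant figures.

Total head drop ΔH = 201.03 − 195.55 = 5.48 m
Steady 1-D flow in series ⇒ the Darcy flux q is identical in every zone and the zone head losses add (resistances L/K in series).
Σ(L/K) = 561/41.0 + 352/227 = 13.68 + 1.551 = 15.23 d
q = ΔH / Σ(L/K) = 5.48 / 15.23 = 0.3597 m/d (same in every zone)
Zone A: v = q/n = 0.3597/0.11 = 3.270 m/d → t_A = 561/3.270 = 171.5 d
Zone B: v = q/n = 0.3597/0.27 = 1.332 m/d → t_B = 352/1.332 = 264.2 d
Total t = 171.5 + 264.2 = 435.7 d

436 days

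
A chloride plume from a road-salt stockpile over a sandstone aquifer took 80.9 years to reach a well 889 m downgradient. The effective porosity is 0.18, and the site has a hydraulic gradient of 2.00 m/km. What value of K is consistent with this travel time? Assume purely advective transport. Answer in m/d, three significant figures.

t = 80.9 years = 29530 d
v = L / t = 889 / 29530 = 0.03011 m/d
K = v · n / i = 0.03011 × 0.18 / 0.0020 = 2.71 m/d

2.71 m/d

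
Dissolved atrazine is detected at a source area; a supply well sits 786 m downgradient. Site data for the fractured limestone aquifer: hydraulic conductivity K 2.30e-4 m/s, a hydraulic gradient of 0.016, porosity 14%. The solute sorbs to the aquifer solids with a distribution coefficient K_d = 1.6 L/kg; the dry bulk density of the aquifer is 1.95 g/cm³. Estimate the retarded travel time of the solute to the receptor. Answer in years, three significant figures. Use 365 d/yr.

K = 2.30e-4 m/s × 86400 s/d = 19.87 m/d
Specific discharge q = 19.87 × 0.016 = 0.3180 m/d
v_s = q/n_e = 0.3180/0.14 = 2.271 m/d
Retardation R = 1 + ρ_b·K_d/n = 1 + 1.95×1.6/0.14 = 23.29
Contaminant velocity v_c = v/R = 2.271/23.29 = 0.09753 m/d
t = L/v_c = 786/0.09753 = 8059 d
   = 8059/365 = 22.1 yr

22.1 years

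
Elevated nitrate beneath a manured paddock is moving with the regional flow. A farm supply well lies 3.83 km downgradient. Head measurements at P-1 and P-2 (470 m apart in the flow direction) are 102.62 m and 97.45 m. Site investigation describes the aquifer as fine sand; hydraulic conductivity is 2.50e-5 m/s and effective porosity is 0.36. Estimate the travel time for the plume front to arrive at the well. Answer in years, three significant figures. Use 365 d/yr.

159 years

Hydraulic gradient i = (102.62 − 97.45) / 470 = 5.17 / 470 = 0.01100
K = 2.50e-5 m/s × 86400 s/d = 2.160 m/d
Specific discharge q = 2.160 × 0.01100 = 0.02376 m/d
v = Ki/n = 2.160·0.01100/0.36 = 0.06600 m/d
L = 3.83 km = 3830 m
t = L / v = 3830 / 0.06600 = 58030 d
   = 58030 / 365 = 159 yr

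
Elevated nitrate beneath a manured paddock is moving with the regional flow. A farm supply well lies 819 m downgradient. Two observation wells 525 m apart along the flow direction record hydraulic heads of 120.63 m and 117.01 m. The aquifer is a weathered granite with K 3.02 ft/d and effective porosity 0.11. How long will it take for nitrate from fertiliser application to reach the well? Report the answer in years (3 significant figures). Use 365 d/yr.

Hydraulic gradient i = (120.63 − 117.01) / 525 = 3.62 / 525 = 0.006895
K = 3.02 ft/d × 0.3048 = 0.9205 m/d
Specific discharge q = 0.9205 × 0.006895 = 0.006347 m/d
Seepage velocity v = q / n = 0.006347 / 0.11 = 0.05770 m/d
t = L / v = 819 / 0.05770 = 14190 d
   = 14190 / 365 = 38.9 yr

38.9 years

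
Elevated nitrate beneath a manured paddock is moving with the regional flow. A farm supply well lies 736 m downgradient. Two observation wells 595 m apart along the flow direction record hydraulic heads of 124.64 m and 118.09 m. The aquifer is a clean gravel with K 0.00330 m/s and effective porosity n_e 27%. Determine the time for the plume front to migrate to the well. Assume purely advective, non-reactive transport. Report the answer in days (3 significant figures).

63.3 days

Hydraulic gradient i = (124.64 − 118.09) / 595 = 6.55 / 595 = 0.01101
K = 0.00330 m/s × 86400 s/d = 285.1 m/d
Specific discharge q = 285.1 × 0.01101 = 3.139 m/d
v_s = q/n_e = 3.139/0.27 = 11.62 m/d
t = L / v = 736 / 11.62 = 63.31 d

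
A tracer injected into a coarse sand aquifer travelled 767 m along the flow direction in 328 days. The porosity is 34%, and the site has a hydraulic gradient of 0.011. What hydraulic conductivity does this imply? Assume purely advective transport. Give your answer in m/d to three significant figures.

v = L / t = 767 / 328 = 2.338 m/d
K = v · n / i = 2.338 × 0.34 / 0.011 = 72.3 m/d

72.3 m/d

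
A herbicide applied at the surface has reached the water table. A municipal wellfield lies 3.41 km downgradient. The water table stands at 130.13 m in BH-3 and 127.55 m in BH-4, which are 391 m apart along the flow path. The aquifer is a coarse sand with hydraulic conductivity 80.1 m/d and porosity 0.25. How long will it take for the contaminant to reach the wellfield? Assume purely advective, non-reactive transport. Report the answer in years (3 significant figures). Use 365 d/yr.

Hydraulic gradient i = (130.13 − 127.55) / 391 = 2.58 / 391 = 0.006598
q = Ki = 80.1 × 0.006598 = 0.5285 m/d
Average linear velocity = 0.5285 / 0.25 = 2.114 m/d
L = 3.41 km = 3410 m
t = L / v = 3410 / 2.114 = 1613 d
   = 1613 / 365 = 4.42 yr

4.42 years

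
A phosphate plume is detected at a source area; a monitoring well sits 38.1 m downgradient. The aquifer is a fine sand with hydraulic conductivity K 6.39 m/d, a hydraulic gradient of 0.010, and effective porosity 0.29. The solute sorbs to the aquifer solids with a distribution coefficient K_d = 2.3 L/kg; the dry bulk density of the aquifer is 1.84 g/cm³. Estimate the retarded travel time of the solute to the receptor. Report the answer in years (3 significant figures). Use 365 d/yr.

Darcy flux q = K·i = 6.39 × 0.010 = 0.06390 m/d
Seepage velocity v = q / n = 0.06390 / 0.29 = 0.2203 m/d
Retardation R = 1 + ρ_b·K_d/n = 1 + 1.84×2.3/0.29 = 15.59
Contaminant velocity v_c = v/R = 0.2203/15.59 = 0.01413 m/d
t = L/v_c = 38.1/0.01413 = 2696 d
   = 2696/365 = 7.39 yr

7.39 years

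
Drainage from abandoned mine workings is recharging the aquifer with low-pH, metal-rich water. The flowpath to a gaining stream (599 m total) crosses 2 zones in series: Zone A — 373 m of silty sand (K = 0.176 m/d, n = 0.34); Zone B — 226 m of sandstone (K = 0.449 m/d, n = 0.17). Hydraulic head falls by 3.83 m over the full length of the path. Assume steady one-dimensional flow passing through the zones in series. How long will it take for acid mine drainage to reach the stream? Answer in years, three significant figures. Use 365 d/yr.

Steady 1-D flow in series ⇒ the Darcy flux q is identical in every zone and the zone head losses add (resistances L/K in series).
Σ(L/K) = 373/0.176 + 226/0.449 = 2119 + 503.3 = 2623 d
q = ΔH / Σ(L/K) = 3.83 / 2623 = 0.001460 m/d (same in every zone)
Zone A: v = q/n = 0.001460/0.34 = 0.004295 m/d → t_A = 373/0.004295 = 86840 d
Zone B: v = q/n = 0.001460/0.17 = 0.008590 m/d → t_B = 226/0.008590 = 26310 d
Total t = 86840 + 26310 = 113200 d
   = 113200 / 365 = 310 yr

310 years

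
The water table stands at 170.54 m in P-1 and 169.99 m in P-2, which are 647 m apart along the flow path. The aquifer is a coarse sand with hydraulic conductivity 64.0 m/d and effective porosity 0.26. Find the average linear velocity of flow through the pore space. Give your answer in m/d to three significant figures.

0.209 m/d

Hydraulic gradient i = (170.54 − 169.99) / 647 = 0.55 / 647 = 8.501e-4
q = Ki = 64.0 × 8.501e-4 = 0.05440 m/d
v_s = q/n_e = 0.05440/0.26 = 0.2092 m/d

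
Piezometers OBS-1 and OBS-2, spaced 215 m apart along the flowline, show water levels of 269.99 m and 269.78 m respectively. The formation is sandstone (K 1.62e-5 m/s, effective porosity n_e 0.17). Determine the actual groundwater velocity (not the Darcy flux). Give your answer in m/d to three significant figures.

Hydraulic gradient i = (269.99 − 269.78) / 215 = 0.21 / 215 = 9.767e-4
K = 1.62e-5 m/s × 86400 s/d = 1.400 m/d
Specific discharge q = 1.400 × 9.767e-4 = 0.001367 m/d
v_s = q/n_e = 0.001367/0.17 = 0.008042 m/d

0.00804 m/d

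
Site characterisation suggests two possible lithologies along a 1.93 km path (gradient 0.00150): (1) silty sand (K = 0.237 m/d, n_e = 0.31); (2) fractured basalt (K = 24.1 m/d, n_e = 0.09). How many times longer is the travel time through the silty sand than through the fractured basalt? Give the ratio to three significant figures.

Unit 1 (silty sand): v = 0.237×0.0015/0.31 = 0.001147 m/d, t = 1930/0.001147 = 1.683e6 d
Unit 2 (fractured basalt): v = 24.1×0.0015/0.09 = 0.4017 m/d, t = 1930/0.4017 = 4805 d
t(silty sand) / t(fractured basalt) = 1.683e6/4805 = 350

350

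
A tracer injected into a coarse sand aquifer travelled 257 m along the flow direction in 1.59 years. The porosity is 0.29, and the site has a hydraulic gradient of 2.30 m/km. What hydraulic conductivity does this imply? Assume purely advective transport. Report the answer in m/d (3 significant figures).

t = 1.59 years = 580.4 d
v = L / t = 257 / 580.4 = 0.4428 m/d
K = v · n / i = 0.4428 × 0.29 / 0.0023 = 55.8 m/d

55.8 m/d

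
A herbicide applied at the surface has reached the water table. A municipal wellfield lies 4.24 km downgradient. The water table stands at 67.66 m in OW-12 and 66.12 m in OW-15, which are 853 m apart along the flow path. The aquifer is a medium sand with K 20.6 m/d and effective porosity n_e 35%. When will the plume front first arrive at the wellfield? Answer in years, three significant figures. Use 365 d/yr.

Hydraulic gradient i = (67.66 − 66.12) / 853 = 1.54 / 853 = 0.001805
Darcy flux q = K·i = 20.6 × 0.001805 = 0.03719 m/d
Seepage velocity v = q / n = 0.03719 / 0.35 = 0.1063 m/d
L = 4.24 km = 4240 m
t = L / v = 4240 / 0.1063 = 39900 d
   = 39900 / 365 = 109 yr

109 years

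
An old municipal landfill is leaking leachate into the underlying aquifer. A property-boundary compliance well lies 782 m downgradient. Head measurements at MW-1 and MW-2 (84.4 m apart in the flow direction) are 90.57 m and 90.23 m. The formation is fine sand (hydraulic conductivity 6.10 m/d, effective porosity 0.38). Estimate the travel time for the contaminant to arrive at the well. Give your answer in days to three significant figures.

Hydraulic gradient i = (90.57 − 90.23) / 84.4 = 0.34 / 84.4 = 0.004028
Specific discharge q = 6.10 × 0.004028 = 0.02457 m/d
v = Ki/n = 6.10·0.004028/0.38 = 0.06467 m/d
t = L / v = 782 / 0.06467 = 12090 d

12100 days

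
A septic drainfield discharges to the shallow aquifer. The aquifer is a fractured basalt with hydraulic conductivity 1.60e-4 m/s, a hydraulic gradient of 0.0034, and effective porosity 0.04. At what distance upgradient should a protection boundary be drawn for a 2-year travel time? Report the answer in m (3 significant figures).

858 m

K = 1.60e-4 m/s × 86400 s/d = 13.82 m/d
Darcy flux q = K·i = 13.82 × 0.0034 = 0.04700 m/d
Average linear velocity = 0.04700 / 0.04 = 1.175 m/d
T = 2 yr × 365 = 730 d
L = v × T = 1.175 × 730 = 857.8 m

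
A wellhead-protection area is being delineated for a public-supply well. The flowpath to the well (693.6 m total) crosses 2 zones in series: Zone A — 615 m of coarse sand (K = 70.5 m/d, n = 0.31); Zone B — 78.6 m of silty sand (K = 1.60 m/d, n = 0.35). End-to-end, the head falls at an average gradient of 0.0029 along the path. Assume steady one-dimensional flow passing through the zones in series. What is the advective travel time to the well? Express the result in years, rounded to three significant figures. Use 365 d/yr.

Steady 1-D flow in series ⇒ the Darcy flux q is identical in every zone and the zone head losses add (resistances L/K in series).
Σ(L/K) = 615/70.5 + 78.6/1.60 = 8.723 + 49.12 = 57.85 d
K_eq = L_total / Σ(L/K) = 693.6 / 57.85 = 11.99 m/d
q = K_eq · i = 11.99 × 0.0029 = 0.03477 m/d (same in every zone)
Zone A: v = q/n = 0.03477/0.31 = 0.1122 m/d → t_A = 615/0.1122 = 5483 d
Zone B: v = q/n = 0.03477/0.35 = 0.09935 m/d → t_B = 78.6/0.09935 = 791.2 d
Total t = 5483 + 791.2 = 6274 d
   = 6274 / 365 = 17.2 yr

17.2 years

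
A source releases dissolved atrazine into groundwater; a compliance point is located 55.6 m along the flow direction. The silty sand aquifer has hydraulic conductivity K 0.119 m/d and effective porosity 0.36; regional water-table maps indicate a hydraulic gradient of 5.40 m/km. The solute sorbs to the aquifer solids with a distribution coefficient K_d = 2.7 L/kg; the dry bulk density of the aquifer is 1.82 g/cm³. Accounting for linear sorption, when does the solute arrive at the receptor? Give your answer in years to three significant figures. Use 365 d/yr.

Specific discharge q = 0.119 × 0.0054 = 6.426e-4 m/d
v_s = q/n_e = 6.426e-4/0.36 = 0.001785 m/d
Retardation R = 1 + ρ_b·K_d/n = 1 + 1.82×2.7/0.36 = 14.65
Contaminant velocity v_c = v/R = 0.001785/14.65 = 1.218e-4 m/d
t = L/v_c = 55.6/1.218e-4 = 456300 d
   = 456300/365 = 1250 yr

1250 years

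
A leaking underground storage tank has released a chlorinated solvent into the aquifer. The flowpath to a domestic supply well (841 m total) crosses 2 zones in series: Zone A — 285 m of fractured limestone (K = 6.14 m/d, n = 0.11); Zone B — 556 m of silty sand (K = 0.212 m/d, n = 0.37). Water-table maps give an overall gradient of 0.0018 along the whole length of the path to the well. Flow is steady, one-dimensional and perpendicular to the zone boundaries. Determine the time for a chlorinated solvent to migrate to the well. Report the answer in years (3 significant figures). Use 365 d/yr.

1150 years

For zones in series the flux q is common to all zones; the equivalent conductivity is the harmonic (thickness-weighted) mean, K_eq = L_total / Σ(L_j/K_j).
Σ(L/K) = 285/6.14 + 556/0.212 = 46.42 + 2623 = 2669 d
K_eq = L_total / Σ(L/K) = 841 / 2669 = 0.3151 m/d
q = K_eq · i = 0.3151 × 0.0018 = 5.672e-4 m/d (same in every zone)
Zone A: v = q/n = 5.672e-4/0.11 = 0.005156 m/d → t_A = 285/0.005156 = 55270 d
Zone B: v = q/n = 5.672e-4/0.37 = 0.001533 m/d → t_B = 556/0.001533 = 362700 d
Total t = 55270 + 362700 = 418000 d
   = 418000 / 365 = 1150 yr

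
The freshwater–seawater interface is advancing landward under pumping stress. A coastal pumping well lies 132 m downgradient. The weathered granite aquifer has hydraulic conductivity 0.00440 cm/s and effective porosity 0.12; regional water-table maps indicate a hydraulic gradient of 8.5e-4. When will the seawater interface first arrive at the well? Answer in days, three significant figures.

4900 days

K = 0.00440 cm/s × 864 = 3.802 m/d
q = Ki = 3.802 × 8.5e-4 = 0.003231 m/d
v = Ki/n = 3.802·8.5e-4/0.12 = 0.02693 m/d
t = L / v = 132 / 0.02693 = 4902 d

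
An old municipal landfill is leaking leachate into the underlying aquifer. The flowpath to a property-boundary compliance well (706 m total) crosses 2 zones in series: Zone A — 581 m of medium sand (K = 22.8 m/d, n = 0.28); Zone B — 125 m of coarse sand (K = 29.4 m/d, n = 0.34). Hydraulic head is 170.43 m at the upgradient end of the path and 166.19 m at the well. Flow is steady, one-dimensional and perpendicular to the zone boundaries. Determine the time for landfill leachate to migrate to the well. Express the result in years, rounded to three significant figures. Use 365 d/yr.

Total head drop ΔH = 170.43 − 166.19 = 4.24 m
Steady 1-D flow in series ⇒ the Darcy flux q is identical in every zone and the zone head losses add (resistances L/K in series).
Σ(L/K) = 581/22.8 + 125/29.4 = 25.48 + 4.252 = 29.73 d
q = ΔH / Σ(L/K) = 4.24 / 29.73 = 0.1426 m/d (same in every zone)
Zone A: v = q/n = 0.1426/0.28 = 0.5093 m/d → t_A = 581/0.5093 = 1141 d
Zone B: v = q/n = 0.1426/0.34 = 0.4194 m/d → t_B = 125/0.4194 = 298.0 d
Total t = 1141 + 298.0 = 1439 d
   = 1439 / 365 = 3.94 yr

3.94 years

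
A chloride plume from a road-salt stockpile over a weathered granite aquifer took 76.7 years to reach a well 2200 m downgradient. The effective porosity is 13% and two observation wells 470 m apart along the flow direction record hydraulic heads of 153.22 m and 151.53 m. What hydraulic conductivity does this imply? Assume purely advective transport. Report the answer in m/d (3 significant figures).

Hydraulic gradient i = (153.22 − 151.53) / 470 = 1.69 / 470 = 0.003596
t = 76.7 years = 28000 d
v = L / t = 2200 / 28000 = 0.07858 m/d
K = v · n / i = 0.07858 × 0.13 / 0.003596 = 2.84 m/d

2.84 m/d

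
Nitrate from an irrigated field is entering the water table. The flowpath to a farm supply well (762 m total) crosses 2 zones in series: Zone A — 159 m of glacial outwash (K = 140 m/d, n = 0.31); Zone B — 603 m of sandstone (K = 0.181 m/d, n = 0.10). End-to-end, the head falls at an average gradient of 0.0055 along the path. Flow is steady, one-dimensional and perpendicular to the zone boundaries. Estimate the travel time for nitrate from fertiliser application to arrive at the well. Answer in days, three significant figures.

Steady 1-D flow in series ⇒ the Darcy flux q is identical in every zone and the zone head losses add (resistances L/K in series).
Σ(L/K) = 159/140 + 603/0.181 = 1.136 + 3331 = 3333 d
K_eq = L_total / Σ(L/K) = 762 / 3333 = 0.2286 m/d
q = K_eq · i = 0.2286 × 0.0055 = 0.001258 m/d (same in every zone)
Zone A: v = q/n = 0.001258/0.31 = 0.004057 m/d → t_A = 159/0.004057 = 39190 d
Zone B: v = q/n = 0.001258/0.10 = 0.01258 m/d → t_B = 603/0.01258 = 47950 d
Total t = 39190 + 47950 = 87140 d

87100 days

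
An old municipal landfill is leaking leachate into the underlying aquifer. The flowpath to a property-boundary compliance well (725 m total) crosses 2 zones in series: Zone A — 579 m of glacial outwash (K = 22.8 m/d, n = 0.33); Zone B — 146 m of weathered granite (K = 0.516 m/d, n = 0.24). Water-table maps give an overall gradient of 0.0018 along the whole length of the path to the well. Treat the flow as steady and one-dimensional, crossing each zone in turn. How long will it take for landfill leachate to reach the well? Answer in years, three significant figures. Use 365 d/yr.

For zones in series the flux q is common to all zones; the equivalent conductivity is the harmonic (thickness-weighted) mean, K_eq = L_total / Σ(L_j/K_j).
Σ(L/K) = 579/22.8 + 146/0.516 = 25.39 + 282.9 = 308.3 d
K_eq = L_total / Σ(L/K) = 725 / 308.3 = 2.351 m/d
q = K_eq · i = 2.351 × 0.0018 = 0.004232 m/d (same in every zone)
Zone A: v = q/n = 0.004232/0.33 = 0.01283 m/d → t_A = 579/0.01283 = 45150 d
Zone B: v = q/n = 0.004232/0.24 = 0.01763 m/d → t_B = 146/0.01763 = 8279 d
Total t = 45150 + 8279 = 53420 d
   = 53420 / 365 = 146 yr

146 years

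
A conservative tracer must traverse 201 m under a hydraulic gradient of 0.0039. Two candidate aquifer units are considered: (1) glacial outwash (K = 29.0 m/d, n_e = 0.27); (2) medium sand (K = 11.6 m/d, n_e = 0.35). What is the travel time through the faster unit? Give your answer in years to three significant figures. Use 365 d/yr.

Unit 1 (glacial outwash): v = 29.0×0.0039/0.27 = 0.4189 m/d, t = 201/0.4189 = 479.8 d
Unit 2 (medium sand): v = 11.6×0.0039/0.35 = 0.1293 m/d, t = 201/0.1293 = 1555 d
Faster: 479.8 d / 365 = 1.31 yr

1.31 years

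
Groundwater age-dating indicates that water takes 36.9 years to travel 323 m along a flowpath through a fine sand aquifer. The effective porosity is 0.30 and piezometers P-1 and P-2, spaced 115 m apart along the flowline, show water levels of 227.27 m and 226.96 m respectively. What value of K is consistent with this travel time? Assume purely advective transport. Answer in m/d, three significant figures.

2.67 m/d

Hydraulic gradient i = (227.27 − 226.96) / 115 = 0.31 / 115 = 0.002696
t = 36.9 years = 13470 d
v = L / t = 323 / 13470 = 0.02398 m/d
K = v · n / i = 0.02398 × 0.30 / 0.002696 = 2.67 m/d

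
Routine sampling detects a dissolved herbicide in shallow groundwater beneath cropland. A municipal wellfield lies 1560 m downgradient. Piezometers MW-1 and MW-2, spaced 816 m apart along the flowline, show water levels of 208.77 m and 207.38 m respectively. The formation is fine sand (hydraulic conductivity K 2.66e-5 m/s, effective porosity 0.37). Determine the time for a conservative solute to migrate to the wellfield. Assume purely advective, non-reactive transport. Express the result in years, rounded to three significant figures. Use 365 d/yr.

Hydraulic gradient i = (208.77 − 207.38) / 816 = 1.39 / 816 = 0.001703
K = 2.66e-5 m/s × 86400 s/d = 2.298 m/d
Darcy flux q = K·i = 2.298 × 0.001703 = 0.003915 m/d
v_s = q/n_e = 0.003915/0.37 = 0.01058 m/d
t = L / v = 1560 / 0.01058 = 147400 d
   = 147400 / 365 = 404 yr

404 years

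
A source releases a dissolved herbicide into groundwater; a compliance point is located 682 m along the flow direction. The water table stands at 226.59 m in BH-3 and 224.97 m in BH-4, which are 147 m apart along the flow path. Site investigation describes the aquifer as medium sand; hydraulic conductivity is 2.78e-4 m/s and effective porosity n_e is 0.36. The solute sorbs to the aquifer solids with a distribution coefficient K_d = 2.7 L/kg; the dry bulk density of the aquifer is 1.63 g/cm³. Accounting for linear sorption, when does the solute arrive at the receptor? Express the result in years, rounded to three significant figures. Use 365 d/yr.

33.6 years

Hydraulic gradient i = (226.59 − 224.97) / 147 = 1.62 / 147 = 0.01102
K = 2.78e-4 m/s × 86400 s/d = 24.02 m/d
Specific discharge q = 24.02 × 0.01102 = 0.2647 m/d
Seepage velocity v = q / n = 0.2647 / 0.36 = 0.7353 m/d
Retardation R = 1 + ρ_b·K_d/n = 1 + 1.63×2.7/0.36 = 13.23
Contaminant velocity v_c = v/R = 0.7353/13.23 = 0.05560 m/d
t = L/v_c = 682/0.05560 = 12270 d
   = 12270/365 = 33.6 yr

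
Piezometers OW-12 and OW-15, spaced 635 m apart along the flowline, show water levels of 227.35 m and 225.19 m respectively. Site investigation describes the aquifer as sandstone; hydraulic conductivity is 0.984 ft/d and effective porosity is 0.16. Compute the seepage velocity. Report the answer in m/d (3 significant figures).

0.00638 m/d

Hydraulic gradient i = (227.35 − 225.19) / 635 = 2.16 / 635 = 0.003402
K = 0.984 ft/d × 0.3048 = 0.2999 m/d
Darcy flux q = K·i = 0.2999 × 0.003402 = 0.001020 m/d
v_s = q/n_e = 0.001020/0.16 = 0.006376 m/d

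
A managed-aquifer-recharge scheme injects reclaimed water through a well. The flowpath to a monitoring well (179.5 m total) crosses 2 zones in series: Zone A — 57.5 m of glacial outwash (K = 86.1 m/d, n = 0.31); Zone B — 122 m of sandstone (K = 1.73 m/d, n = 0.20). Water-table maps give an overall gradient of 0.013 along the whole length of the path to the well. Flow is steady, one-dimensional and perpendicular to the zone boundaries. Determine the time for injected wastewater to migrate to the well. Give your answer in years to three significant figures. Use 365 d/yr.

Continuity: the same q passes through each zone, so ΔH = q·Σ(L_j/K_j) — the zones act as resistances in series.
Σ(L/K) = 57.5/86.1 + 122/1.73 = 0.6678 + 70.52 = 71.19 d
K_eq = L_total / Σ(L/K) = 179.5 / 71.19 = 2.521 m/d
q = K_eq · i = 2.521 × 0.013 = 0.03278 m/d (same in every zone)
Zone A: v = q/n = 0.03278/0.31 = 0.1057 m/d → t_A = 57.5/0.1057 = 543.8 d
Zone B: v = q/n = 0.03278/0.20 = 0.1639 m/d → t_B = 122/0.1639 = 744.4 d
Total t = 543.8 + 744.4 = 1288 d
   = 1288 / 365 = 3.53 yr

3.53 years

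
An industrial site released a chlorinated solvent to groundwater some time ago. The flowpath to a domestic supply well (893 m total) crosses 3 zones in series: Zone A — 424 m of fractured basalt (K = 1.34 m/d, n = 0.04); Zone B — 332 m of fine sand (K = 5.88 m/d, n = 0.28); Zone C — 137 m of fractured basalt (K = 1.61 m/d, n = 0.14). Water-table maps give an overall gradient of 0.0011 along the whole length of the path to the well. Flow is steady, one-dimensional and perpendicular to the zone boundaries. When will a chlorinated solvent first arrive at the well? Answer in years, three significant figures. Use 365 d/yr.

Steady 1-D flow in series ⇒ the Darcy flux q is identical in every zone and the zone head losses add (resistances L/K in series).
Σ(L/K) = 424/1.34 + 332/5.88 + 137/1.61 = 316.4 + 56.46 + 85.09 = 458.0 d
K_eq = L_total / Σ(L/K) = 893 / 458.0 = 1.950 m/d
q = K_eq · i = 1.950 × 0.0011 = 0.002145 m/d (same in every zone)
Zone A: v = q/n = 0.002145/0.04 = 0.05362 m/d → t_A = 424/0.05362 = 7907 d
Zone B: v = q/n = 0.002145/0.28 = 0.007660 m/d → t_B = 332/0.007660 = 43340 d
Zone C: v = q/n = 0.002145/0.14 = 0.01532 m/d → t_C = 137/0.01532 = 8942 d
Total t = 7907 + 43340 + 8942 = 60190 d
   = 60190 / 365 = 165 yr

165 years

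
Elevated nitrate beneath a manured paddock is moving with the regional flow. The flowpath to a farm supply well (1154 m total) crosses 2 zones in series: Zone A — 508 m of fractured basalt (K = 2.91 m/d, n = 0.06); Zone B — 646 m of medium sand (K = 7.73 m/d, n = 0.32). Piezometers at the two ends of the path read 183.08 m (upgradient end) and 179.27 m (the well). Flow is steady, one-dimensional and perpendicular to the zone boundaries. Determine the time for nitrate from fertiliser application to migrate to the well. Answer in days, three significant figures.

16100 days

Total head drop ΔH = 183.08 − 179.27 = 3.81 m
Continuity: the same q passes through each zone, so ΔH = q·Σ(L_j/K_j) — the zones act as resistances in series.
Σ(L/K) = 508/2.91 + 646/7.73 = 174.6 + 83.57 = 258.1 d
q = ΔH / Σ(L/K) = 3.81 / 258.1 = 0.01476 m/d (same in every zone)
Zone A: v = q/n = 0.01476/0.06 = 0.2460 m/d → t_A = 508/0.2460 = 2065 d
Zone B: v = q/n = 0.01476/0.32 = 0.04612 m/d → t_B = 646/0.04612 = 14010 d
Total t = 2065 + 14010 = 16070 d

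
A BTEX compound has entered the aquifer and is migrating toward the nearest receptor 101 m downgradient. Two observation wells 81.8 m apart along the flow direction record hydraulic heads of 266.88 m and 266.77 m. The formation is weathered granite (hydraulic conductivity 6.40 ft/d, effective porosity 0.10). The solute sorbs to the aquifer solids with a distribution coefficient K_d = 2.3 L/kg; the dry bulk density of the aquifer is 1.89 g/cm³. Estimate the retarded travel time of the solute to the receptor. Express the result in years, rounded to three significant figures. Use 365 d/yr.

Hydraulic gradient i = (266.88 − 266.77) / 81.8 = 0.11 / 81.8 = 0.001345
K = 6.40 ft/d × 0.3048 = 1.951 m/d
Darcy flux q = K·i = 1.951 × 0.001345 = 0.002623 m/d
Seepage velocity v = q / n = 0.002623 / 0.10 = 0.02623 m/d
Retardation R = 1 + ρ_b·K_d/n = 1 + 1.89×2.3/0.10 = 44.47
Contaminant velocity v_c = v/R = 0.02623/44.47 = 5.899e-4 m/d
t = L/v_c = 101/5.899e-4 = 171200 d
   = 171200/365 = 469 yr

469 years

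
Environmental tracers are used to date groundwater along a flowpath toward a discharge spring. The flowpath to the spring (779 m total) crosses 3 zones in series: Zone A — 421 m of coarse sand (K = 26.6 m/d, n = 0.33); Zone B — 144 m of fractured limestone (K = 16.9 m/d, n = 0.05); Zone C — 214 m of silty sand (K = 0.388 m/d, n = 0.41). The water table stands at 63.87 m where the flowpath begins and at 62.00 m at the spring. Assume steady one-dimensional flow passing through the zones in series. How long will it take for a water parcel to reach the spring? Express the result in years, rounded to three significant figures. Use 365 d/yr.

197 years

Total head drop ΔH = 63.87 − 62.00 = 1.87 m
Continuity: the same q passes through each zone, so ΔH = q·Σ(L_j/K_j) — the zones act as resistances in series.
Σ(L/K) = 421/26.6 + 144/16.9 + 214/0.388 = 15.83 + 8.521 + 551.5 = 575.9 d
q = ΔH / Σ(L/K) = 1.87 / 575.9 = 0.003247 m/d (same in every zone)
Zone A: v = q/n = 0.003247/0.33 = 0.009840 m/d → t_A = 421/0.009840 = 42790 d
Zone B: v = q/n = 0.003247/0.05 = 0.06494 m/d → t_B = 144/0.06494 = 2217 d
Zone C: v = q/n = 0.003247/0.41 = 0.007920 m/d → t_C = 214/0.007920 = 27020 d
Total t = 42790 + 2217 + 27020 = 72020 d
   = 72020 / 365 = 197 yr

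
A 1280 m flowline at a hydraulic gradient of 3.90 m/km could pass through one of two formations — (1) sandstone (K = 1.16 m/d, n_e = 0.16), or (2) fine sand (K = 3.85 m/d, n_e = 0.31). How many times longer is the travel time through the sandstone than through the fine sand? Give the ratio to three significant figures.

1.71

Unit 1 (sandstone): v = 1.16×0.0039/0.16 = 0.02827 m/d, t = 1280/0.02827 = 45270 d
Unit 2 (fine sand): v = 3.85×0.0039/0.31 = 0.04844 m/d, t = 1280/0.04844 = 26430 d
t(sandstone) / t(fine sand) = 45270/26430 = 1.71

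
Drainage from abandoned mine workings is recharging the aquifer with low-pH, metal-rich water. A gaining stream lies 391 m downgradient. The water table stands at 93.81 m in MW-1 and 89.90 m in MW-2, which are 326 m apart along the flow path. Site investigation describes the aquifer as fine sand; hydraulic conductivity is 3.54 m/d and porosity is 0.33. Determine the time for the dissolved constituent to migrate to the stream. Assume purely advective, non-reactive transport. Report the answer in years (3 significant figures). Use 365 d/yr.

8.33 years

Hydraulic gradient i = (93.81 − 89.90) / 326 = 3.91 / 326 = 0.01199
Darcy flux q = K·i = 3.54 × 0.01199 = 0.04246 m/d
v = Ki/n = 3.54·0.01199/0.33 = 0.1287 m/d
t = L / v = 391 / 0.1287 = 3039 d
   = 3039 / 365 = 8.33 yr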